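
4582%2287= 8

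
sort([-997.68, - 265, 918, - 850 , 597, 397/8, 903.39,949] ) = [-997.68,  -  850,  -  265,397/8, 597, 903.39 , 918, 949]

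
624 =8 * 78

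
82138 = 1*82138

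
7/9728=7/9728=0.00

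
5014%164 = 94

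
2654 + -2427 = 227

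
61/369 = 61/369=0.17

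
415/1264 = 415/1264= 0.33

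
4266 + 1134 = 5400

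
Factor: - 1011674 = - 2^1*19^1*79^1* 337^1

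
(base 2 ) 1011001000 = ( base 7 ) 2035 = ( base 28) PC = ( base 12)4b4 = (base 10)712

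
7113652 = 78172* 91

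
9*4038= 36342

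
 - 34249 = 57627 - 91876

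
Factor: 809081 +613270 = 3^2 * 7^1*107^1*211^1 = 1422351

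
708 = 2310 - 1602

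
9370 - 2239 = 7131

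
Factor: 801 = 3^2*89^1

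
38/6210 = 19/3105  =  0.01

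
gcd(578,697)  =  17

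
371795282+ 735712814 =1107508096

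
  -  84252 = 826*( - 102)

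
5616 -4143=1473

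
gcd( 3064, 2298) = 766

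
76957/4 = 76957/4 =19239.25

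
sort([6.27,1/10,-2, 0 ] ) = [ - 2, 0, 1/10, 6.27 ] 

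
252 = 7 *36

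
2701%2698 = 3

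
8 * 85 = 680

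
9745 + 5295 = 15040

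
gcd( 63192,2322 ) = 6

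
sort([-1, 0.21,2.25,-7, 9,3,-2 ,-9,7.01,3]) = [-9, - 7  , - 2 , - 1, 0.21, 2.25,3, 3, 7.01, 9 ]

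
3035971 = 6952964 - 3916993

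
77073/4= 77073/4 = 19268.25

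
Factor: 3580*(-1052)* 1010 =  -  2^5*5^2*101^1*179^1*263^1 =- 3803821600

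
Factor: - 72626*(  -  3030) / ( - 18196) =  - 3^1*5^1*101^1*4549^(- 1)*36313^1 = -55014195/4549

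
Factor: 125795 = 5^1*139^1*181^1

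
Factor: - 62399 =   -  23^1* 2713^1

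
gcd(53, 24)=1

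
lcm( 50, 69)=3450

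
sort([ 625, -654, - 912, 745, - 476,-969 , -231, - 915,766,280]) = [ - 969, - 915, - 912 ,-654, - 476, -231, 280,625,745, 766]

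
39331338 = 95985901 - 56654563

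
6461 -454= 6007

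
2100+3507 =5607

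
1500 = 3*500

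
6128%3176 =2952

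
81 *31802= 2575962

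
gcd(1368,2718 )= 18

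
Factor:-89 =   -  89^1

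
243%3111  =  243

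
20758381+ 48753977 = 69512358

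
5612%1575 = 887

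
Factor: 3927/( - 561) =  - 7^1 = - 7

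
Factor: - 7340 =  - 2^2*5^1*367^1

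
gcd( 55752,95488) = 8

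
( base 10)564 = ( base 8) 1064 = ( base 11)473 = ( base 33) h3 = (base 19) 1ad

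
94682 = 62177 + 32505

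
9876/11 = 897 + 9/11 = 897.82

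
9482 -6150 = 3332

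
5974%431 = 371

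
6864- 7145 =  - 281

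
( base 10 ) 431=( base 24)HN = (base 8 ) 657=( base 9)528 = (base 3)120222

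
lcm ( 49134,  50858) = 2898906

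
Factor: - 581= -7^1*83^1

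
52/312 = 1/6 = 0.17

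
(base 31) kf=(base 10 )635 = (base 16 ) 27b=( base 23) 14e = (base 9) 775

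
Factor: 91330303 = 743^1*122921^1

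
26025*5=130125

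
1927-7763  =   - 5836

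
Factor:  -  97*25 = -2425=-5^2*97^1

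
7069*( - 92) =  - 650348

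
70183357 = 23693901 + 46489456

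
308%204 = 104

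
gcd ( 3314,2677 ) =1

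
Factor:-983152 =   -  2^4*43^1*1429^1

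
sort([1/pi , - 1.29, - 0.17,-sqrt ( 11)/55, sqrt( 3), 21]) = [-1.29, - 0.17 , - sqrt(11)/55,  1/pi,sqrt(3), 21]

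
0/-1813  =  0/1  =  -0.00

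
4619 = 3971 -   -  648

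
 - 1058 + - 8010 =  - 9068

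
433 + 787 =1220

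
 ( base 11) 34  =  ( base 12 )31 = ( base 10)37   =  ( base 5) 122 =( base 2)100101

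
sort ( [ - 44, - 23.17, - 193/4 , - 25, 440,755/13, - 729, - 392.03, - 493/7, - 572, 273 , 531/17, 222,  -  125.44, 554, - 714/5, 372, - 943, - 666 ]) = [ - 943, - 729, - 666, - 572, -392.03, - 714/5,-125.44, -493/7, - 193/4,-44, - 25, - 23.17, 531/17, 755/13, 222, 273,  372, 440,  554]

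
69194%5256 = 866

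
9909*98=971082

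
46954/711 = 46954/711=66.04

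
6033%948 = 345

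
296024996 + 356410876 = 652435872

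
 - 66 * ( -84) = 5544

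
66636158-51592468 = 15043690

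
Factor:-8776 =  - 2^3 * 1097^1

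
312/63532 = 78/15883  =  0.00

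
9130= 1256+7874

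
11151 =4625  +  6526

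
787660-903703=- 116043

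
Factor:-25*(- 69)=1725 = 3^1  *  5^2*23^1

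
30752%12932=4888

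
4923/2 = 2461 + 1/2   =  2461.50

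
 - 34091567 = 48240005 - 82331572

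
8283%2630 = 393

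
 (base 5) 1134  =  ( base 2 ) 10101001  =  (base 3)20021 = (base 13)100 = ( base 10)169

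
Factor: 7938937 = 1297^1 *6121^1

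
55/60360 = 11/12072 = 0.00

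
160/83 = 1 + 77/83 = 1.93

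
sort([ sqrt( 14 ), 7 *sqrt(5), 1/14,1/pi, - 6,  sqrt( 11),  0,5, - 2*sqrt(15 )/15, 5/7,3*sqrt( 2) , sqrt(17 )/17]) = [ - 6, - 2*sqrt( 15 )/15,0, 1/14, sqrt (17)/17,1/pi, 5/7,sqrt ( 11),sqrt ( 14 ), 3*sqrt(2)  ,  5, 7*sqrt( 5) ] 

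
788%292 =204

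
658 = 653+5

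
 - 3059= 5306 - 8365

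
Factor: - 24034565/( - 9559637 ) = 5^1*71^1*79^1*857^1*9559637^ ( - 1 ) 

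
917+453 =1370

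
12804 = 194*66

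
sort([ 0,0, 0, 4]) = [ 0,0,0,  4]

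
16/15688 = 2/1961 =0.00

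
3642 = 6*607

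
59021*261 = 15404481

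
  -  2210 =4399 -6609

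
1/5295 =1/5295 = 0.00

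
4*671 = 2684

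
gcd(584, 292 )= 292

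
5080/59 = 5080/59= 86.10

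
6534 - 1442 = 5092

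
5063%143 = 58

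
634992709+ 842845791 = 1477838500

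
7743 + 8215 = 15958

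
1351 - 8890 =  - 7539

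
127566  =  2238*57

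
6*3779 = 22674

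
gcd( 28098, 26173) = 7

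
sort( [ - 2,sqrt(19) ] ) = [ - 2,sqrt( 19)] 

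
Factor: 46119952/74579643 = 2^4*3^( - 3)*67^( - 1 )  *  41227^( - 1 ) * 2882497^1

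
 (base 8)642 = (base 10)418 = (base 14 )21c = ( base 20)10i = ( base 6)1534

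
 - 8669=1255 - 9924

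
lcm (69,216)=4968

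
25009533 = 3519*7107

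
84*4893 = 411012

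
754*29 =21866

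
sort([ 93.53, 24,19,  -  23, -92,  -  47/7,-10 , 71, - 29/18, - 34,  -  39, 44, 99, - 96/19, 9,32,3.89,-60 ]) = [ - 92,  -  60,-39, - 34,  -  23, - 10, - 47/7, - 96/19, - 29/18,3.89 , 9, 19, 24,  32, 44 , 71,  93.53, 99 ] 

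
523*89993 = 47066339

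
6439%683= 292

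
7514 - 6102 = 1412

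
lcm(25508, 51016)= 51016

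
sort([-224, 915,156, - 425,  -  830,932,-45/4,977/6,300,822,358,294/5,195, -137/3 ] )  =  [ - 830, - 425,  -  224, - 137/3, - 45/4, 294/5,156, 977/6, 195,  300,358 , 822, 915 , 932]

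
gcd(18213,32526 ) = 39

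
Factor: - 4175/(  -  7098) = 2^( - 1)*3^( - 1)*5^2*7^(  -  1 ) * 13^( - 2)*167^1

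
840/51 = 280/17 = 16.47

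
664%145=84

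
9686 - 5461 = 4225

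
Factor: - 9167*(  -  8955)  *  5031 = 412997230035 = 3^4 * 5^1 * 13^1*43^1 * 89^1*103^1*199^1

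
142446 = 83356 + 59090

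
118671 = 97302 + 21369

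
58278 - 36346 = 21932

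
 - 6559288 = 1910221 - 8469509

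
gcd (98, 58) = 2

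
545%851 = 545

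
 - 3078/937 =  - 4 + 670/937 = - 3.28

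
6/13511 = 6/13511 = 0.00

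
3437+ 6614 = 10051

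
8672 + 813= 9485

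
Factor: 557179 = 7^2*83^1*137^1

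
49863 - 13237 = 36626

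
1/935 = 1/935 = 0.00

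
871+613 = 1484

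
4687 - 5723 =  - 1036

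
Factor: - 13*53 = -689=- 13^1*53^1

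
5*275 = 1375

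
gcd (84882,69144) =258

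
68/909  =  68/909 =0.07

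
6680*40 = 267200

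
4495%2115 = 265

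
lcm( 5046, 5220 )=151380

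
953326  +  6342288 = 7295614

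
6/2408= 3/1204 = 0.00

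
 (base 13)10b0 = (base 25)3IF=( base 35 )1VU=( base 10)2340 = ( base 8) 4444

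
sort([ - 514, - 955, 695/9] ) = [-955, - 514,  695/9]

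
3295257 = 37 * 89061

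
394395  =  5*78879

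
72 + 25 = 97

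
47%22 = 3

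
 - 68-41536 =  -41604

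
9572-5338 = 4234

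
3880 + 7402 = 11282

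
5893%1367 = 425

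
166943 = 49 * 3407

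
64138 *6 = 384828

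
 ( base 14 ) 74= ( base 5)402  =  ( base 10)102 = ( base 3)10210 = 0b1100110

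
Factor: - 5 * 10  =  -50 = - 2^1*5^2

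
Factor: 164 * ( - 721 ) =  - 2^2*7^1*41^1*103^1 = -118244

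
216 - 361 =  - 145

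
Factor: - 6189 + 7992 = 1803 = 3^1*601^1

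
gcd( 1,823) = 1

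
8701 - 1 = 8700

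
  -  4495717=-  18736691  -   - 14240974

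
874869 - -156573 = 1031442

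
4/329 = 4/329 = 0.01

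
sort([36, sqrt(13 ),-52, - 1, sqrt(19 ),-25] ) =[ - 52, - 25, - 1,sqrt(13 ), sqrt( 19), 36]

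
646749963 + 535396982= 1182146945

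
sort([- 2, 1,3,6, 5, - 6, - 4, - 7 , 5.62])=[ - 7, - 6 , - 4, - 2, 1,3, 5,5.62, 6]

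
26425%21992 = 4433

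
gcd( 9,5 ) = 1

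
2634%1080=474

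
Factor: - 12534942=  - 2^1*3^1*7^1*298451^1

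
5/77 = 5/77 = 0.06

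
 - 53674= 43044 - 96718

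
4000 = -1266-- 5266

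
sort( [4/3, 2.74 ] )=[4/3, 2.74 ] 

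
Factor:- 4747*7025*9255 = -308632732125 = -3^1*5^3*47^1*101^1*281^1 *617^1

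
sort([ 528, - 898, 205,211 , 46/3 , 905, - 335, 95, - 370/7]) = [ - 898, - 335, - 370/7, 46/3,95,205,211,528,905] 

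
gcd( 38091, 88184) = 1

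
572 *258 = 147576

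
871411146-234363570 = 637047576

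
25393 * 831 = 21101583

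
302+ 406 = 708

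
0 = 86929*0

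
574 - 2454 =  - 1880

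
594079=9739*61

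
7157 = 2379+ 4778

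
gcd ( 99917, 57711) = 1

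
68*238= 16184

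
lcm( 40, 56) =280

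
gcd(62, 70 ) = 2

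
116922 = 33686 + 83236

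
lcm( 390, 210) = 2730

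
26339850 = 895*29430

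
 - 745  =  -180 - 565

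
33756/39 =865 + 7/13=865.54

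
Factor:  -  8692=- 2^2  *41^1*53^1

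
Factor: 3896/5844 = 2^1*3^( - 1 ) = 2/3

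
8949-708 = 8241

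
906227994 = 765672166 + 140555828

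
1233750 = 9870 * 125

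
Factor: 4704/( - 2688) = - 2^( - 2)*7^1=-7/4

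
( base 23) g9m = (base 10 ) 8693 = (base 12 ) 5045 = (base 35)73d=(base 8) 20765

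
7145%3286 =573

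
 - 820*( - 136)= 111520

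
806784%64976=27072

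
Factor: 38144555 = 5^1*41^1*186071^1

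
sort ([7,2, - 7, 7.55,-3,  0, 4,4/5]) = [ - 7,  -  3, 0, 4/5, 2,4,7,7.55 ] 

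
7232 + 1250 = 8482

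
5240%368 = 88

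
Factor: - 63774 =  - 2^1*3^3*1181^1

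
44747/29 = 1543= 1543.00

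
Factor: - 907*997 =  - 904279 = -907^1*997^1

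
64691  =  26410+38281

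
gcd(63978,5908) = 2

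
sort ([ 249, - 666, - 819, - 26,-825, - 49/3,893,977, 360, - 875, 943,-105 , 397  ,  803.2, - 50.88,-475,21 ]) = [ - 875,-825, - 819, - 666 , - 475, - 105, - 50.88, - 26 , - 49/3, 21,249, 360, 397,803.2,893, 943,977 ]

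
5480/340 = 274/17 = 16.12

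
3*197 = 591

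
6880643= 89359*77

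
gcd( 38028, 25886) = 2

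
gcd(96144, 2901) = 3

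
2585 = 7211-4626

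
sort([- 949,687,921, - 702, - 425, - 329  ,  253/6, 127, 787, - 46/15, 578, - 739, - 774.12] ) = [ - 949, - 774.12, - 739 , - 702, - 425, - 329, - 46/15,253/6 , 127,  578,687, 787, 921]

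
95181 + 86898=182079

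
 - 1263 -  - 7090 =5827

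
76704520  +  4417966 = 81122486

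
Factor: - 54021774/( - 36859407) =2^1*13^( - 2)*337^1*26717^1*  72701^(-1)= 18007258/12286469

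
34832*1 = 34832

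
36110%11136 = 2702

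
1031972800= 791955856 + 240016944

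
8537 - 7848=689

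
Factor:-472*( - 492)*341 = 79188384  =  2^5 * 3^1*11^1*31^1*41^1*59^1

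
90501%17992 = 541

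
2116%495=136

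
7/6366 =7/6366 = 0.00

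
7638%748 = 158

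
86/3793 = 86/3793=0.02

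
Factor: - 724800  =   -2^6 * 3^1*5^2 * 151^1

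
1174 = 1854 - 680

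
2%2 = 0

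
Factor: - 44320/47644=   -  40/43= - 2^3*5^1* 43^(-1)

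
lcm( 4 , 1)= 4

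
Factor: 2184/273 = 2^3 = 8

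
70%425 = 70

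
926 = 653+273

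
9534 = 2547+6987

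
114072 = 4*28518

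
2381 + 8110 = 10491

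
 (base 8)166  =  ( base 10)118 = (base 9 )141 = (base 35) 3D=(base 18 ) 6A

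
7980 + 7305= 15285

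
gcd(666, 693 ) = 9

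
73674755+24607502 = 98282257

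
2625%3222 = 2625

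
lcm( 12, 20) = 60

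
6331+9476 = 15807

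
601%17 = 6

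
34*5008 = 170272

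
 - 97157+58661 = - 38496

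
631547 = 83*7609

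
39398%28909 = 10489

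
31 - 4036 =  - 4005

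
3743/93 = 3743/93 = 40.25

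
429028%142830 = 538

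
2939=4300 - 1361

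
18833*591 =11130303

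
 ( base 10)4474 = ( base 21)A31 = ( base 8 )10572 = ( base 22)958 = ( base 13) 2062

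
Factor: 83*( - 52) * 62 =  - 267592 = - 2^3*13^1*31^1 * 83^1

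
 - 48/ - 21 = 2+2/7 = 2.29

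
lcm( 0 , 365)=0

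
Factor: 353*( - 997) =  - 353^1*997^1 = -351941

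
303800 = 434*700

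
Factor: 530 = 2^1*5^1*53^1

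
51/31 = 1 + 20/31 = 1.65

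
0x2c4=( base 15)323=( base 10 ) 708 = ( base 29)oc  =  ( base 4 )23010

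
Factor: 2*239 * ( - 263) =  - 125714 = - 2^1*239^1  *  263^1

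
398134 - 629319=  - 231185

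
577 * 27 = 15579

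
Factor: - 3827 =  - 43^1*89^1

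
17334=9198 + 8136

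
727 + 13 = 740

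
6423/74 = 86 + 59/74 = 86.80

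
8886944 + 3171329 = 12058273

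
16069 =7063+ 9006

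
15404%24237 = 15404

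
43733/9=43733/9 = 4859.22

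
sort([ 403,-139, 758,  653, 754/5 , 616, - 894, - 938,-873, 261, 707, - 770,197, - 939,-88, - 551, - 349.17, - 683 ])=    [ - 939,-938, - 894 , -873,-770, - 683, - 551, - 349.17, - 139, - 88, 754/5, 197, 261,403  ,  616,653, 707, 758 ] 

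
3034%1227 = 580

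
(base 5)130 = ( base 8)50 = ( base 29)1b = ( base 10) 40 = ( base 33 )17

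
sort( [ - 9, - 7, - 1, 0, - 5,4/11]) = [ - 9, - 7, - 5, - 1,  0, 4/11] 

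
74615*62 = 4626130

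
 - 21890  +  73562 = 51672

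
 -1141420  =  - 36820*31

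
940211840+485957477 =1426169317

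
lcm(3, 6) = 6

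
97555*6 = 585330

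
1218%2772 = 1218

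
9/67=9/67=0.13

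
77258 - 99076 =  - 21818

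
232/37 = 232/37 = 6.27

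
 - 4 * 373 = - 1492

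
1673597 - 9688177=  - 8014580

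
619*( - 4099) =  - 2537281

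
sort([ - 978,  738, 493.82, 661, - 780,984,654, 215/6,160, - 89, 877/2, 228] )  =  [ - 978 ,-780, - 89, 215/6, 160, 228,877/2,493.82,654,661,738,  984 ]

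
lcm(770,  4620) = 4620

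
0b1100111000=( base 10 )824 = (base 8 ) 1470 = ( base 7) 2255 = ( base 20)214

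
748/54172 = 187/13543 = 0.01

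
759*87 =66033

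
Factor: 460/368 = 2^ ( - 2 )*5^1= 5/4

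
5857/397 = 5857/397 = 14.75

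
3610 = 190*19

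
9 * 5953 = 53577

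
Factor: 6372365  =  5^1*17^1 * 61^1*1229^1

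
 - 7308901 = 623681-7932582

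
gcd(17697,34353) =1041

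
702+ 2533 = 3235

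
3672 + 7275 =10947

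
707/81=707/81=8.73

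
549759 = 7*78537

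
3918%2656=1262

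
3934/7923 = 3934/7923 = 0.50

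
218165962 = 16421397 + 201744565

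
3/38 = 3/38 = 0.08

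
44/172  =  11/43 = 0.26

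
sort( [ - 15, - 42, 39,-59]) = [ - 59, - 42,-15,39 ]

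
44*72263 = 3179572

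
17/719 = 17/719 = 0.02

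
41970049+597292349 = 639262398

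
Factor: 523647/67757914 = 2^(  -  1 )*3^2*7^( - 1)*19^( - 1 )*83^1*701^1 * 254729^ (- 1) 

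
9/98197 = 9/98197=0.00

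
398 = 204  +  194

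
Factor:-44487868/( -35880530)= 2^1*5^(- 1) * 7^( - 1 ) *743^1*14969^1*512579^( - 1 ) = 22243934/17940265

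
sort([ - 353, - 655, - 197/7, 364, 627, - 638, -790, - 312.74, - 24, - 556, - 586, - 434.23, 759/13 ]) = [ - 790,  -  655, - 638, - 586, - 556,-434.23  , - 353 , - 312.74, - 197/7, - 24, 759/13,364, 627 ]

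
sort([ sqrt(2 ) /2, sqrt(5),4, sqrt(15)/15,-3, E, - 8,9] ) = [-8 , - 3, sqrt( 15)/15, sqrt( 2 )/2,  sqrt (5),  E,4, 9 ]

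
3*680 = 2040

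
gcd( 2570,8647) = 1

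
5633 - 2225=3408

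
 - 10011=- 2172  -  7839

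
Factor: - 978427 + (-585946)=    - 1564373 = - 1564373^1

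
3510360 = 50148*70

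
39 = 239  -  200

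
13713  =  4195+9518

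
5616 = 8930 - 3314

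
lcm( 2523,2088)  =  60552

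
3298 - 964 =2334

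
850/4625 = 34/185 = 0.18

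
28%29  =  28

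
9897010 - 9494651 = 402359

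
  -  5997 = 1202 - 7199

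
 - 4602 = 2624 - 7226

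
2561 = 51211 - 48650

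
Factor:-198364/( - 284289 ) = 2^2*3^( - 1)*101^1* 193^( - 1) = 404/579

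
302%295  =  7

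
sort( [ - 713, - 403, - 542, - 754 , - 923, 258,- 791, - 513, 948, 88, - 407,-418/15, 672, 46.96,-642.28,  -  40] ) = [ - 923, - 791 , - 754, - 713,  -  642.28 , - 542, - 513, - 407, - 403, - 40 , - 418/15, 46.96,88,258, 672,948 ]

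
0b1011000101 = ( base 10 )709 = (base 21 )1CG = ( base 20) 1f9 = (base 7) 2032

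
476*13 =6188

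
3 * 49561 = 148683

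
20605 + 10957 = 31562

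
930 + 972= 1902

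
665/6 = 110 +5/6 =110.83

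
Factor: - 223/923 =- 13^( -1)*71^( - 1) * 223^1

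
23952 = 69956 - 46004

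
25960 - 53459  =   - 27499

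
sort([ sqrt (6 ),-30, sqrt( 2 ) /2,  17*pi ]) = [ - 30, sqrt( 2)/2,  sqrt( 6 ), 17*pi ]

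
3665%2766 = 899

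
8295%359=38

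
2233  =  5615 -3382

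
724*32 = 23168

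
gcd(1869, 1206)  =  3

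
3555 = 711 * 5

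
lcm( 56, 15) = 840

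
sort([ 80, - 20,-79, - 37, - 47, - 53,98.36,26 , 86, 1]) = [  -  79, - 53, - 47, - 37, - 20,1 , 26,80,86,98.36]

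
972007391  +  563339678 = 1535347069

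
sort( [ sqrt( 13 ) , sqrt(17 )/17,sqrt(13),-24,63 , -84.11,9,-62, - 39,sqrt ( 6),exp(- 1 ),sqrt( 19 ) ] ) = [-84.11,- 62,  -  39, -24, sqrt(17)/17,exp(- 1), sqrt( 6 ), sqrt( 13 ),sqrt ( 13), sqrt(19) , 9,63 ]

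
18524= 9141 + 9383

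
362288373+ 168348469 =530636842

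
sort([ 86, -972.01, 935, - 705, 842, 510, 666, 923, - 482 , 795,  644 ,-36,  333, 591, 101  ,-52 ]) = [-972.01, - 705, -482, -52, - 36, 86, 101, 333, 510,591,644,  666 , 795,842,923, 935]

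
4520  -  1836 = 2684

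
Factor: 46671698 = 2^1*17^1*659^1*2083^1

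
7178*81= 581418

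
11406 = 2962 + 8444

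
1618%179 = 7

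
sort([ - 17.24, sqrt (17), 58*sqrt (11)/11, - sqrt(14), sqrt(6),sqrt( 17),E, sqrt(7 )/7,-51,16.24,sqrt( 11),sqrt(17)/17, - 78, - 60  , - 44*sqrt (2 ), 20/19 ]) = [  -  78, - 44 *sqrt (2), -60, - 51, - 17.24, - sqrt( 14 ), sqrt(17)/17 , sqrt(7)/7,20/19,sqrt(6), E,sqrt( 11),sqrt(17 ), sqrt( 17), 16.24,58 * sqrt( 11)/11]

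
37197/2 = 37197/2 = 18598.50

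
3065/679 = 4 + 349/679 = 4.51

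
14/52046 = 7/26023 =0.00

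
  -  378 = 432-810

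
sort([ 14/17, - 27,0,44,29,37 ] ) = [ - 27 , 0 , 14/17,29, 37,44 ] 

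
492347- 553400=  - 61053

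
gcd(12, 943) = 1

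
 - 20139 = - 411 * 49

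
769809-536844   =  232965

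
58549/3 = 19516 +1/3 =19516.33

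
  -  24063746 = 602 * (  -  39973)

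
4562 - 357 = 4205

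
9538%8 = 2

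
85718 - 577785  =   - 492067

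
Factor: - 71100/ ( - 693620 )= 3^2*5^1*439^(  -  1 ) = 45/439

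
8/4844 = 2/1211= 0.00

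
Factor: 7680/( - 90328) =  - 2^6*3^1*5^1*7^ ( - 1 ) *1613^( - 1) = - 960/11291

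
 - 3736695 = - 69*54155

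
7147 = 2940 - - 4207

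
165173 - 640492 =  - 475319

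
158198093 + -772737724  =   - 614539631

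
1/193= 1/193 = 0.01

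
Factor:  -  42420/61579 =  - 2^2 * 3^1*5^1*19^( - 1)*101^1*463^ ( - 1) = - 6060/8797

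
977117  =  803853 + 173264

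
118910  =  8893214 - 8774304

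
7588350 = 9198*825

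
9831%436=239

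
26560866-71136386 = - 44575520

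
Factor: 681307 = 11^1*241^1*257^1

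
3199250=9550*335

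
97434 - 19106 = 78328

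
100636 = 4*25159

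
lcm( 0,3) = 0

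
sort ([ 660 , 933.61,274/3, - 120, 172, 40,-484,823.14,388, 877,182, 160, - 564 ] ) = [ - 564, - 484,-120 , 40,274/3,160,172,182,388, 660, 823.14,877,933.61] 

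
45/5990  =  9/1198 = 0.01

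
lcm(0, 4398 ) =0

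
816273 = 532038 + 284235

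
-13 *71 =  - 923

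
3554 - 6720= - 3166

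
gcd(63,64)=1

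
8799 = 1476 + 7323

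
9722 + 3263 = 12985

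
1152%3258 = 1152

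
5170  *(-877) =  - 4534090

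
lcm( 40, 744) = 3720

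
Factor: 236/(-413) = -2^2 * 7^( - 1) = - 4/7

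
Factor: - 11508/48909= - 4/17 = - 2^2*17^( - 1 )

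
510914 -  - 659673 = 1170587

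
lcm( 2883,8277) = 256587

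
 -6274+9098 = 2824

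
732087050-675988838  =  56098212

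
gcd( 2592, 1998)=54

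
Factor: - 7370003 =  - 7370003^1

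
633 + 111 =744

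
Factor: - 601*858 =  - 2^1*3^1*11^1*13^1*601^1 = - 515658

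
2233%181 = 61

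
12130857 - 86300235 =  - 74169378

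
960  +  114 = 1074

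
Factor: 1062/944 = 9/8 = 2^( - 3)*3^2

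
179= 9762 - 9583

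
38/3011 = 38/3011 = 0.01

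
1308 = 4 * 327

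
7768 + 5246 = 13014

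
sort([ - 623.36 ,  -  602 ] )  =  [-623.36, - 602 ]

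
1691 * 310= 524210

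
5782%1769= 475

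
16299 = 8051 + 8248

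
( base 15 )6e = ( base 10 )104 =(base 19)59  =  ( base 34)32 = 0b1101000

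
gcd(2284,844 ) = 4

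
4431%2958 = 1473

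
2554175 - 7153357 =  - 4599182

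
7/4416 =7/4416 = 0.00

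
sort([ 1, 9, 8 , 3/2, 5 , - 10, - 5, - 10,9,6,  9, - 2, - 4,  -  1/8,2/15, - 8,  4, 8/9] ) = [ - 10,-10,-8, - 5, - 4, - 2, - 1/8, 2/15 , 8/9, 1, 3/2,4, 5,6,8,9 , 9,  9]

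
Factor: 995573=995573^1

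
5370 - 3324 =2046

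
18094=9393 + 8701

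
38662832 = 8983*4304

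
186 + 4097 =4283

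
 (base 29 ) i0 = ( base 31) gq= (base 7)1344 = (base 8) 1012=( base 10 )522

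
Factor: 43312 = 2^4 * 2707^1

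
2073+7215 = 9288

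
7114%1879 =1477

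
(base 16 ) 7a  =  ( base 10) 122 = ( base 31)3t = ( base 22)5c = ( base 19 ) 68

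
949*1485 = 1409265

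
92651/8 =92651/8 =11581.38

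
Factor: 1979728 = 2^4*123733^1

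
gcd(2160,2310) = 30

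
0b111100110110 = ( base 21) 8h9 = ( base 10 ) 3894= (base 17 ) D81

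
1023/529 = 1023/529=1.93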